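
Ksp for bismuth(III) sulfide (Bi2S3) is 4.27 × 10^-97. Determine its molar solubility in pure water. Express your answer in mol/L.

2.09 × 10^-20 M

Bi2S3(s) ⇌ 2 Bi^3+(aq) + 3 S^2-(aq)
Ksp = [Bi^3+]^2[S^2-]^3
If s mol/L of Bi2S3 dissolves, [Bi^3+] = 2s and [S^2-] = 3s.
Ksp = (2s)^2(3s)^3 = 108s^5
s = (4.27 × 10^-97 / 108)^(1/5) = 2.09 × 10^-20 M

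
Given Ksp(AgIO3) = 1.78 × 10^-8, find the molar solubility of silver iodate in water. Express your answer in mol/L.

s ≈ 1.33 × 10^-4 M

AgIO3(s) <=> Ag^+(aq) + IO3^-(aq)
Ksp = [Ag^+][IO3^-]
For each mole of AgIO3 that dissolves: [Ag^+] = s, [IO3^-] = s.
Ksp = (s)(s) = s^2
s = (1.78 × 10^-8)^(1/2) = 1.33 × 10^-4 M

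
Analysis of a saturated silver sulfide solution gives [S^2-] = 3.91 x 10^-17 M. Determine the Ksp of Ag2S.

Ksp = 2.39e-49

Ag2S(s) <=> 2 Ag^+ + S^2-
Stoichiometry gives [Ag^+] = (2/1)[S^2-] = 7.820 × 10^-17 M.
Ksp = [Ag^+]^2[S^2-]
Ksp = (7.820 × 10^-17)^2 × 3.91 × 10^-17 = 2.39 × 10^-49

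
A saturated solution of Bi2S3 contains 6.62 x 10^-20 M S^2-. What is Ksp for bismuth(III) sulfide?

Ksp = 5.65e-97

Bi2S3(s) ⇌ 2 Bi^3+ + 3 S^2-
Stoichiometry gives [Bi^3+] = (2/3)[S^2-] = 4.413 x 10^-20 M.
Ksp = [Bi^3+]^2[S^2-]^3
Ksp = (4.413 x 10^-20)^2 × (6.62 x 10^-20)^3 = 5.65 x 10^-97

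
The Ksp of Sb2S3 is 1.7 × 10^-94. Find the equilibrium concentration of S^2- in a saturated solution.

Sb2S3(s) ⇌ 2 Sb^3+ + 3 S^2-
Ksp = [Sb^3+]^2[S^2-]^3
If s mol/L of Sb2S3 dissolves, [Sb^3+] = 2s and [S^2-] = 3s.
Substituting: Ksp = (2s)^2(3s)^3 = 108s^5
s^5 = 1.7 × 10^-94 / 108, so s = 6.91 × 10^-20 M
[S^2-] = 3s = 2.1 x 10^-19 M

[S^2-] = 2.1 x 10^-19 M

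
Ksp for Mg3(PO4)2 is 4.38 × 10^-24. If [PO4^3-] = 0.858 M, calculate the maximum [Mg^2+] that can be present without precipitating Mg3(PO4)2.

[Mg^2+] ≈ 1.81 × 10^-8 M

Mg3(PO4)2(s) ⇌ 3 Mg^2+ + 2 PO4^3-
Ksp = [Mg^2+]^3[PO4^3-]^2
Precipitation begins when Q = Ksp. With [PO4^3-] = 0.858 M:
4.38 × 10^-24 = (0.858)^2 × [Mg^2+]^3
[Mg^2+] = (4.38 × 10^-24 / 7.362 × 10^-1)^(1/3) = 1.81 × 10^-8 M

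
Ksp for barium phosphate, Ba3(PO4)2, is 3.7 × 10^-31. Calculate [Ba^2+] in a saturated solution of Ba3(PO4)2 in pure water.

[Ba^2+] = 9.6 x 10^-7 M

Ba3(PO4)2(s) <=> 3 Ba^2+ + 2 PO4^3-
Ksp = [Ba^2+]^3[PO4^3-]^2
For each mole of Ba3(PO4)2 that dissolves: [Ba^2+] = 3s, [PO4^3-] = 2s.
Ksp = (3s)^3(2s)^2 = 108s^5
s^5 = 3.7 × 10^-31 / 108, so s = 3.21 × 10^-7 M
[Ba^2+] = 3s = 9.6 × 10^-7 M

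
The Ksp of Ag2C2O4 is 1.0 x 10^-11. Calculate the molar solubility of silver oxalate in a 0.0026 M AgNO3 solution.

Ag2C2O4(s) ⇌ 2 Ag^+ + C2O4^2-
Ksp = [Ag^+]^2[C2O4^2-]
Let s = moles of Ag2C2O4 that dissolve per litre. [Ag^+] = 0.0026 + 2s ≈ 0.0026, [C2O4^2-] = s (Ksp is small, so little additional dissolves).
Ksp ≈ (0.0026)^2 × s
s = 1.5 × 10^-6 M
Check: 2s = 3.0 × 10^-6 ≪ 0.0026, so the approximation is valid.

1.5 x 10^-6 M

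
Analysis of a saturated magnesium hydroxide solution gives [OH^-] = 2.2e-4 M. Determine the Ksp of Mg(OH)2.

Mg(OH)2(s) ⇌ Mg^2+ + 2 OH^-
Stoichiometry gives [Mg^2+] = (1/2)[OH^-] = 1.10 × 10^-4 M.
Ksp = [Mg^2+][OH^-]^2
Ksp = 1.10 × 10^-4 × (2.2 × 10^-4)^2 = 5.3 x 10^-12

5.3e-12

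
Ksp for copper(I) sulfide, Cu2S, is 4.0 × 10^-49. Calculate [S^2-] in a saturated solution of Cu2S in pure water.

4.6 × 10^-17 M

Cu2S(s) <=> 2 Cu^+ + S^2-
Ksp = [Cu^+]^2[S^2-]
With molar solubility s: [Cu^+] = 2s, [S^2-] = s.
So Ksp = (2s)^2 × s = 4s^3
s = (4.0 × 10^-49 / 4)^(1/3) = 4.64 x 10^-17 M
[S^2-] = s = 4.6 × 10^-17 M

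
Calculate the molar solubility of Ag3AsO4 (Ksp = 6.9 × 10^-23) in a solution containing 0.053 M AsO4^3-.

Ag3AsO4(s) ⇌ 3 Ag^+(aq) + AsO4^3-(aq)
Ksp = [Ag^+]^3[AsO4^3-]
Let s be the molar solubility in this solution. [Ag^+] = 3s, [AsO4^3-] = 0.053 + s ≈ 0.053 (Ksp is small, so little additional dissolves).
Ksp ≈ (3s)^3 × 0.053
s = 3.6 × 10^-8 M
Check: s = 3.6 × 10^-8 ≪ 0.053, so the approximation is valid.

s = 3.6e-8 M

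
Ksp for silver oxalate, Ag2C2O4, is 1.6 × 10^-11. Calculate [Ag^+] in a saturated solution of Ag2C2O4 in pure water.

[Ag^+] = 3.2 x 10^-4 M

Ag2C2O4(s) ⇌ 2 Ag^+ + C2O4^2-
Ksp = [Ag^+]^2[C2O4^2-]
With molar solubility s: [Ag^+] = 2s, [C2O4^2-] = s.
So Ksp = (2s)^2 × s = 4s^3
s^3 = 1.6 × 10^-11 / 4, so s = 1.59 × 10^-4 M
[Ag^+] = 2s = 3.2 x 10^-4 M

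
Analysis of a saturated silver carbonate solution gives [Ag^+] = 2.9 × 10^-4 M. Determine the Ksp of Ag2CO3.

Ksp ≈ 1.2e-11

Ag2CO3(s) ⇌ 2 Ag^+(aq) + CO3^2-(aq)
Stoichiometry gives [CO3^2-] = (1/2)[Ag^+] = 1.45 x 10^-4 M.
Ksp = [Ag^+]^2[CO3^2-]
Ksp = (2.9 × 10^-4)^2 × 1.45 × 10^-4 = 1.2 x 10^-11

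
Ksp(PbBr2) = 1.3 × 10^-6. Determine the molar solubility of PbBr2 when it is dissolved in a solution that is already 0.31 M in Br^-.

s = 1.4 × 10^-5 M

PbBr2(s) ⇌ Pb^2+(aq) + 2 Br^-(aq)
Ksp = [Pb^2+][Br^-]^2
Let s = moles of PbBr2 that dissolve per litre. [Pb^2+] = s, [Br^-] = 0.31 + 2s ≈ 0.31 (common-ion effect: Br^- is already 0.31 M).
Ksp ≈ s × (0.31)^2
s = 1.4 x 10^-5 M
Check: 2s = 2.7 x 10^-5 ≪ 0.31, so the approximation is valid.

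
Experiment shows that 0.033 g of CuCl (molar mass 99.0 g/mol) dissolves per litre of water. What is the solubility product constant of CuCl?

Molar solubility s = (3.3 × 10^-2 g/L) / (99.0 g/mol) = 3.33 x 10^-4 M.
CuCl(s) ⇌ Cu^+(aq) + Cl^-(aq)
If s mol/L of CuCl dissolves, [Cu^+] = s and [Cl^-] = s.
Ksp = [Cu^+][Cl^-]
Ksp = (s)(s) = s^2
With s = 3.33 × 10^-4: Ksp = 1.1 × 10^-7

Ksp ≈ 1.1e-7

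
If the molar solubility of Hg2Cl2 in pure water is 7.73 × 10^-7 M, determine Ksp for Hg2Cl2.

1.85 x 10^-18

Hg2Cl2(s) <=> Hg2^2+(aq) + 2 Cl^-(aq)
Let s = molar solubility. Then [Hg2^2+] = s and [Cl^-] = 2s.
Ksp = [Hg2^2+][Cl^-]^2
So Ksp = s × (2s)^2 = 4s^3
Ksp = 4 × (7.73 × 10^-7)^3 = 1.85 x 10^-18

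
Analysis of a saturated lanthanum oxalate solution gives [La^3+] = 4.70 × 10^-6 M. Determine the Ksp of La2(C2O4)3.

Ksp = 7.74e-27

La2(C2O4)3(s) <=> 2 La^3+(aq) + 3 C2O4^2-(aq)
Stoichiometry gives [C2O4^2-] = (3/2)[La^3+] = 7.050 × 10^-6 M.
Ksp = [La^3+]^2[C2O4^2-]^3
Ksp = (4.70 × 10^-6)^2 × (7.050 × 10^-6)^3 = 7.74 × 10^-27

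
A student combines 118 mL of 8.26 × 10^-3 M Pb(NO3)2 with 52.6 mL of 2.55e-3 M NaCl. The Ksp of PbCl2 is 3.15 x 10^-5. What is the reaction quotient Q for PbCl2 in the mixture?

Total volume = 118 + 52.6 = 170.6 mL.
[Pb^2+] = 8.26 × 10^-3 × (118/170.6) = 5.713 × 10^-3 M
[Cl^-] = 2.55 x 10^-3 × (52.6/170.6) = 7.862 × 10^-4 M
PbCl2(s) ⇌ Pb^2+ + 2 Cl^-, so Q = [Pb^2+][Cl^-]^2
Q = (5.713 x 10^-3)(7.862 × 10^-4)^2 = 3.53 x 10^-9
Q < Ksp, so no precipitate of PbCl2 forms.

Q = 3.53e-9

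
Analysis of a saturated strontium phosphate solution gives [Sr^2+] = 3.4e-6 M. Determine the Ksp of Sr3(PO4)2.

Ksp = 2.0 × 10^-28

Sr3(PO4)2(s) ⇌ 3 Sr^2+ + 2 PO4^3-
Stoichiometry gives [PO4^3-] = (2/3)[Sr^2+] = 2.27 x 10^-6 M.
Ksp = [Sr^2+]^3[PO4^3-]^2
Ksp = (3.4 × 10^-6)^3 × (2.27 × 10^-6)^2 = 2.0 x 10^-28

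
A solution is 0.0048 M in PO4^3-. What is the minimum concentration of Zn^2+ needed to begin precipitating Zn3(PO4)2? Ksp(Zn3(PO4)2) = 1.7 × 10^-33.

[Zn^2+] = 4.2 x 10^-10 M

Zn3(PO4)2(s) <=> 3 Zn^2+(aq) + 2 PO4^3-(aq)
Ksp = [Zn^2+]^3[PO4^3-]^2
Precipitation begins when Q = Ksp. With [PO4^3-] = 0.0048 M:
1.7 × 10^-33 = (0.0048)^2 × [Zn^2+]^3
[Zn^2+] = (1.7 × 10^-33 / 2.30 × 10^-5)^(1/3) = 4.2 × 10^-10 M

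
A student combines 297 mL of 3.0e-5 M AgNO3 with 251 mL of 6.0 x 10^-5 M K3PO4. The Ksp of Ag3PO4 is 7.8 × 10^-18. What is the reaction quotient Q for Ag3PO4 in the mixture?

Total volume = 297 + 251 = 548 mL.
[Ag^+] = 3.0 × 10^-5 × (297/548) = 1.63 x 10^-5 M
[PO4^3-] = 6.0 × 10^-5 × (251/548) = 2.75 x 10^-5 M
Ag3PO4(s) ⇌ 3 Ag^+(aq) + PO4^3-(aq), so Q = [Ag^+]^3[PO4^3-]
Q = (1.63 × 10^-5)^3(2.75 × 10^-5) = 1.2 × 10^-19
Q < Ksp, so no precipitate of Ag3PO4 forms.

Q ≈ 1.2 x 10^-19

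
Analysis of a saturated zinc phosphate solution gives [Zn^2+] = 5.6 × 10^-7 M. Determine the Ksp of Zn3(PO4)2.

2.4e-32

Zn3(PO4)2(s) ⇌ 3 Zn^2+ + 2 PO4^3-
Stoichiometry gives [PO4^3-] = (2/3)[Zn^2+] = 3.73 × 10^-7 M.
Ksp = [Zn^2+]^3[PO4^3-]^2
Ksp = (5.6 x 10^-7)^3 × (3.73 × 10^-7)^2 = 2.4 x 10^-32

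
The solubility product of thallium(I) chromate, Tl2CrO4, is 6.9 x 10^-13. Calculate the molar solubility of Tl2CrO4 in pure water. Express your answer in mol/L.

s ≈ 5.6 × 10^-5 M

Tl2CrO4(s) <=> 2 Tl^+(aq) + CrO4^2-(aq)
Ksp = [Tl^+]^2[CrO4^2-]
With molar solubility s: [Tl^+] = 2s, [CrO4^2-] = s.
Substituting: Ksp = (2s)^2s = 4s^3
s^3 = 6.9 x 10^-13 / 4, so s = 5.6 × 10^-5 M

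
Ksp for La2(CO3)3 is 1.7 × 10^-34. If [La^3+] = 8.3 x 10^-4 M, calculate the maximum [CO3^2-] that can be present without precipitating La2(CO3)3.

[CO3^2-] ≈ 6.3 x 10^-10 M

La2(CO3)3(s) <=> 2 La^3+ + 3 CO3^2-
Ksp = [La^3+]^2[CO3^2-]^3
Precipitation begins when Q = Ksp. With [La^3+] = 8.3 x 10^-4 M:
1.7 × 10^-34 = (8.3 x 10^-4)^2 × [CO3^2-]^3
[CO3^2-] = (1.7 × 10^-34 / 6.89 × 10^-7)^(1/3) = 6.3 x 10^-10 M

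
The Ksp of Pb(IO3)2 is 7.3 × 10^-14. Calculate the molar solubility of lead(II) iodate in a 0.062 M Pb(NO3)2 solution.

Pb(IO3)2(s) <=> Pb^2+ + 2 IO3^-
Ksp = [Pb^2+][IO3^-]^2
Let s be the molar solubility in this solution. [Pb^2+] = 0.062 + s ≈ 0.062, [IO3^-] = 2s (common-ion effect: Pb^2+ is already 0.062 M).
Ksp ≈ 0.062 × (2s)^2
s = 5.4 × 10^-7 M
Check: s = 5.4 × 10^-7 ≪ 0.062, so the approximation is valid.

s ≈ 5.4 × 10^-7 M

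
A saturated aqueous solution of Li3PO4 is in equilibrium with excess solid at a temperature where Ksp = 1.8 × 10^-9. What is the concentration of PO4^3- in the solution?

Li3PO4(s) <=> 3 Li^+(aq) + PO4^3-(aq)
Ksp = [Li^+]^3[PO4^3-]
For each mole of Li3PO4 that dissolves: [Li^+] = 3s, [PO4^3-] = s.
So Ksp = (3s)^3 × s = 27s^4
s = (1.8 × 10^-9 / 27)^(1/4) = 2.86 x 10^-3 M
[PO4^3-] = s = 2.9 × 10^-3 M

[PO4^3-] = 2.9 × 10^-3 M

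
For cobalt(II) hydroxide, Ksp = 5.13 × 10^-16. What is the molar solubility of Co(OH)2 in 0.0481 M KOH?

s ≈ 2.22 × 10^-13 M

Co(OH)2(s) ⇌ Co^2+ + 2 OH^-
Ksp = [Co^2+][OH^-]^2
If s mol/L dissolves here, [Co^2+] = s, [OH^-] = 0.0481 + 2s ≈ 0.0481 (common-ion effect: OH^- is already 0.0481 M).
Ksp ≈ s × (0.0481)^2
s = 2.22 x 10^-13 M
Check: 2s = 4.4 × 10^-13 ≪ 0.0481, so the approximation is valid.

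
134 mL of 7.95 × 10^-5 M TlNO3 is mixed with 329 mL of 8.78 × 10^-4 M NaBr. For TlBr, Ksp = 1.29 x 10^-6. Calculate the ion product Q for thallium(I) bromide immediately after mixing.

Q ≈ 1.44 x 10^-8

Total volume = 134 + 329 = 463 mL.
[Tl^+] = 7.95 × 10^-5 × (134/463) = 2.301 × 10^-5 M
[Br^-] = 8.78 × 10^-4 × (329/463) = 6.239 × 10^-4 M
TlBr(s) ⇌ Tl^+(aq) + Br^-(aq), so Q = [Tl^+][Br^-]
Q = (2.301 × 10^-5)(6.239 x 10^-4) = 1.44 x 10^-8
Q < Ksp, so no precipitate of TlBr forms.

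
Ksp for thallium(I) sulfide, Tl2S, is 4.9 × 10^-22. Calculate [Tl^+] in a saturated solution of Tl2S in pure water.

9.9e-8 M

Tl2S(s) <=> 2 Tl^+(aq) + S^2-(aq)
Ksp = [Tl^+]^2[S^2-]
With molar solubility s: [Tl^+] = 2s, [S^2-] = s.
Substituting: Ksp = (2s)^2s = 4s^3
s^3 = 4.9 × 10^-22 / 4, so s = 4.97 × 10^-8 M
[Tl^+] = 2s = 9.9 × 10^-8 M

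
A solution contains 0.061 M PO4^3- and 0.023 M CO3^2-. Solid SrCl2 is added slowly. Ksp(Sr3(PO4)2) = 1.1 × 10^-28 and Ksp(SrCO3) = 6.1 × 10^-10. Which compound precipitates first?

Each salt begins to precipitate when Q = Ksp, i.e. when [Sr^2+] reaches its threshold.
For Sr3(PO4)2: 1.1 × 10^-28 = (0.061)^2 × [Sr^2+]^3  ⇒  [Sr^2+] = 3.1 × 10^-9 M.
For SrCO3: 6.1 × 10^-10 = 0.023 × [Sr^2+]  ⇒  [Sr^2+] = 2.7 × 10^-8 M.
The salt with the lower threshold [Sr^2+] precipitates first: Sr3(PO4)2.

Sr3(PO4)2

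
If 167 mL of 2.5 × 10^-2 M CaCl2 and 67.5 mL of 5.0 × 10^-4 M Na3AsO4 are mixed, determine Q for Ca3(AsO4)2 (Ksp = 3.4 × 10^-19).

Total volume = 167 + 67.5 = 234.5 mL.
[Ca^2+] = 2.5 x 10^-2 × (167/234.5) = 1.78 x 10^-2 M
[AsO4^3-] = 5.0 × 10^-4 × (67.5/234.5) = 1.44 × 10^-4 M
Ca3(AsO4)2(s) ⇌ 3 Ca^2+(aq) + 2 AsO4^3-(aq), so Q = [Ca^2+]^3[AsO4^3-]^2
Q = (1.78 x 10^-2)^3(1.44 × 10^-4)^2 = 1.2 × 10^-13
Q > Ksp, so Ca3(AsO4)2 will precipitate.

Q = 1.2 × 10^-13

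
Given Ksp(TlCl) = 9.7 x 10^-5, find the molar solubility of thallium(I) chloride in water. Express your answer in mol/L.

TlCl(s) <=> Tl^+ + Cl^-
Ksp = [Tl^+][Cl^-]
For each mole of TlCl that dissolves: [Tl^+] = s, [Cl^-] = s.
Ksp = s^2
s = √(9.7 x 10^-5) = 9.8 × 10^-3 M

s ≈ 9.8 x 10^-3 M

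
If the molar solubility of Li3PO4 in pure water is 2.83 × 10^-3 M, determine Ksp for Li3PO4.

Li3PO4(s) <=> 3 Li^+(aq) + PO4^3-(aq)
For each mole of Li3PO4 that dissolves: [Li^+] = 3s, [PO4^3-] = s.
Ksp = [Li^+]^3[PO4^3-]
Ksp = (3s)^3s = 27s^4
Ksp = 27 × (2.83 × 10^-3)^4 = 1.73 × 10^-9

Ksp = 1.73 × 10^-9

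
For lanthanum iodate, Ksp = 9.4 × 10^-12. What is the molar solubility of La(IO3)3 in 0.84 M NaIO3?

La(IO3)3(s) ⇌ La^3+(aq) + 3 IO3^-(aq)
Ksp = [La^3+][IO3^-]^3
Let s be the molar solubility in this solution. [La^3+] = s, [IO3^-] = 0.84 + 3s ≈ 0.84 (since IO3^- from NaIO3 dominates).
Ksp ≈ s × (0.84)^3
s = 1.6 × 10^-11 M
Check: 3s = 4.8 × 10^-11 ≪ 0.84, so the approximation is valid.

1.6 x 10^-11 M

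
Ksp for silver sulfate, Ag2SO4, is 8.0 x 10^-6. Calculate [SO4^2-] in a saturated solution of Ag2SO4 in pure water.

Ag2SO4(s) ⇌ 2 Ag^+(aq) + SO4^2-(aq)
Ksp = [Ag^+]^2[SO4^2-]
If s mol/L of Ag2SO4 dissolves, [Ag^+] = 2s and [SO4^2-] = s.
Substituting: Ksp = (2s)^2s = 4s^3
s = (8.0 x 10^-6 / 4)^(1/3) = 1.26 x 10^-2 M
[SO4^2-] = s = 1.3 × 10^-2 M

[SO4^2-] ≈ 1.3e-2 M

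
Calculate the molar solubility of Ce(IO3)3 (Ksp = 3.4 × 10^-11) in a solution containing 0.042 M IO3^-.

4.6e-7 M

Ce(IO3)3(s) <=> Ce^3+ + 3 IO3^-
Ksp = [Ce^3+][IO3^-]^3
If s mol/L dissolves here, [Ce^3+] = s, [IO3^-] = 0.042 + 3s ≈ 0.042 (since the IO3^- already present dominates).
Ksp ≈ s × (0.042)^3
s = 4.6 × 10^-7 M
Check: 3s = 1.4 x 10^-6 ≪ 0.042, so the approximation is valid.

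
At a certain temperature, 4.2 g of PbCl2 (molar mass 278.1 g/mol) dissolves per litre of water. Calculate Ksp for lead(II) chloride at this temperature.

Ksp ≈ 1.4 × 10^-5

Molar solubility s = (4.2 g/L) / (278.1 g/mol) = 1.51 x 10^-2 M.
PbCl2(s) <=> Pb^2+(aq) + 2 Cl^-(aq)
If s mol/L of PbCl2 dissolves, [Pb^2+] = s and [Cl^-] = 2s.
Ksp = [Pb^2+][Cl^-]^2
Ksp = s(2s)^2 = 4s^3
With s = 1.51 × 10^-2: Ksp = 1.4 x 10^-5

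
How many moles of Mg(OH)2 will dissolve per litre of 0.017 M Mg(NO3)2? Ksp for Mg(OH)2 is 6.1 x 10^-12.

Mg(OH)2(s) ⇌ Mg^2+(aq) + 2 OH^-(aq)
Ksp = [Mg^2+][OH^-]^2
Let s = moles of Mg(OH)2 that dissolve per litre. [Mg^2+] = 0.017 + s ≈ 0.017, [OH^-] = 2s (common-ion effect: Mg^2+ is already 0.017 M).
Ksp ≈ 0.017 × (2s)^2
s = 9.5 × 10^-6 M
Check: s = 9.5 × 10^-6 ≪ 0.017, so the approximation is valid.

s ≈ 9.5e-6 M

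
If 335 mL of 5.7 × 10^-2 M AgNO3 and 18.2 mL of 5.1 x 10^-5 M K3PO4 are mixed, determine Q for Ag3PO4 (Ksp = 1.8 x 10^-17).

4.2e-10

Total volume = 335 + 18.2 = 353.2 mL.
[Ag^+] = 5.7 x 10^-2 × (335/353.2) = 5.41 × 10^-2 M
[PO4^3-] = 5.1 × 10^-5 × (18.2/353.2) = 2.63 × 10^-6 M
Ag3PO4(s) <=> 3 Ag^+(aq) + PO4^3-(aq), so Q = [Ag^+]^3[PO4^3-]
Q = (5.41 × 10^-2)^3(2.63 × 10^-6) = 4.2 × 10^-10
Q > Ksp, so Ag3PO4 will precipitate.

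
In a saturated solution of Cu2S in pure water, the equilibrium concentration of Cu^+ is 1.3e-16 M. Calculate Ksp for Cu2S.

Cu2S(s) <=> 2 Cu^+(aq) + S^2-(aq)
Stoichiometry gives [S^2-] = (1/2)[Cu^+] = 6.50 × 10^-17 M.
Ksp = [Cu^+]^2[S^2-]
Ksp = (1.3 × 10^-16)^2 × 6.50 × 10^-17 = 1.1 × 10^-48

Ksp = 1.1e-48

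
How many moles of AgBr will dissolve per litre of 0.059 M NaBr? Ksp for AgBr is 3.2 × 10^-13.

s = 5.4 × 10^-12 M

AgBr(s) ⇌ Ag^+(aq) + Br^-(aq)
Ksp = [Ag^+][Br^-]
If s mol/L dissolves here, [Ag^+] = s, [Br^-] = 0.059 + s ≈ 0.059 (common-ion effect: Br^- is already 0.059 M).
Ksp ≈ s × 0.059
s = 5.4 × 10^-12 M
Check: s = 5.4 x 10^-12 ≪ 0.059, so the approximation is valid.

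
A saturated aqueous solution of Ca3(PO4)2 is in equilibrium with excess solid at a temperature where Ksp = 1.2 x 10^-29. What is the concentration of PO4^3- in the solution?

Ca3(PO4)2(s) ⇌ 3 Ca^2+ + 2 PO4^3-
Ksp = [Ca^2+]^3[PO4^3-]^2
Let s = molar solubility. Then [Ca^2+] = 3s and [PO4^3-] = 2s.
Ksp = (3s)^3(2s)^2 = 108s^5
s = (1.2 x 10^-29 / 108)^(1/5) = 6.44 × 10^-7 M
[PO4^3-] = 2s = 1.3 x 10^-6 M

[PO4^3-] = 1.3 x 10^-6 M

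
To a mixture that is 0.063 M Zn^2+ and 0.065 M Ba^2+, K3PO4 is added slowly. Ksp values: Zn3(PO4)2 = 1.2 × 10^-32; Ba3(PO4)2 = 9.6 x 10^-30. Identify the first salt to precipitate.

Precipitation of each salt starts when its ion product equals its Ksp.
For Zn3(PO4)2: 1.2 × 10^-32 = (0.063)^3 × [PO4^3-]^2  ⇒  [PO4^3-] = 6.9 x 10^-15 M.
For Ba3(PO4)2: 9.6 x 10^-30 = (0.065)^3 × [PO4^3-]^2  ⇒  [PO4^3-] = 1.9 × 10^-13 M.
The salt with the lower threshold [PO4^3-] precipitates first: Zn3(PO4)2.

Zn3(PO4)2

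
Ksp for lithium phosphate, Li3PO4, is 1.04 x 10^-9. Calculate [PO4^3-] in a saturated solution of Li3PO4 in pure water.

Li3PO4(s) <=> 3 Li^+(aq) + PO4^3-(aq)
Ksp = [Li^+]^3[PO4^3-]
If s mol/L of Li3PO4 dissolves, [Li^+] = 3s and [PO4^3-] = s.
So Ksp = (3s)^3 × s = 27s^4
Solving, s = (1.04 x 10^-9/27)^(1/4) = 2.491 × 10^-3 M
[PO4^3-] = s = 2.49 × 10^-3 M

2.49 x 10^-3 M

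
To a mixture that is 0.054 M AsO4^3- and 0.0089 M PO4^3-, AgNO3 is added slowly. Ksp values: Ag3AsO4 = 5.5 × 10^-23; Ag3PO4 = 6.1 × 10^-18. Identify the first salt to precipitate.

Each salt begins to precipitate when Q = Ksp, i.e. when [Ag^+] reaches its threshold.
For Ag3AsO4: 5.5 × 10^-23 = 0.054 × [Ag^+]^3  ⇒  [Ag^+] = 1.0 × 10^-7 M.
For Ag3PO4: 6.1 × 10^-18 = 0.0089 × [Ag^+]^3  ⇒  [Ag^+] = 8.8 × 10^-6 M.
The salt with the lower threshold [Ag^+] precipitates first: Ag3AsO4.

Ag3AsO4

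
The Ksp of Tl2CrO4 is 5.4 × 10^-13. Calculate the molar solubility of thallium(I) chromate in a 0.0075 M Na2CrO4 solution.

Tl2CrO4(s) ⇌ 2 Tl^+ + CrO4^2-
Ksp = [Tl^+]^2[CrO4^2-]
If s mol/L dissolves here, [Tl^+] = 2s, [CrO4^2-] = 0.0075 + s ≈ 0.0075 (common-ion effect: CrO4^2- is already 0.0075 M).
Ksp ≈ (2s)^2 × 0.0075
s = 4.2 × 10^-6 M
Check: s = 4.2 × 10^-6 ≪ 0.0075, so the approximation is valid.

s = 4.2 x 10^-6 M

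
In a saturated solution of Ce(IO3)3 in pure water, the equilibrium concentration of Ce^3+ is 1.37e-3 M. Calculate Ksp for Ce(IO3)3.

Ksp = 9.51 x 10^-11

Ce(IO3)3(s) ⇌ Ce^3+(aq) + 3 IO3^-(aq)
Stoichiometry gives [IO3^-] = (3/1)[Ce^3+] = 4.110 x 10^-3 M.
Ksp = [Ce^3+][IO3^-]^3
Ksp = 1.37 x 10^-3 × (4.110 × 10^-3)^3 = 9.51 x 10^-11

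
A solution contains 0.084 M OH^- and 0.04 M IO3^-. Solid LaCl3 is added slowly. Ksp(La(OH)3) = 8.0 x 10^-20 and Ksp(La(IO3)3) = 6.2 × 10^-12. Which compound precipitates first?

Precipitation of each salt starts when its ion product equals its Ksp.
For La(OH)3: 8.0 x 10^-20 = (0.084)^3 × [La^3+]  ⇒  [La^3+] = 1.3 x 10^-16 M.
For La(IO3)3: 6.2 × 10^-12 = (0.04)^3 × [La^3+]  ⇒  [La^3+] = 9.7 x 10^-8 M.
The salt with the lower threshold [La^3+] precipitates first: La(OH)3.

La(OH)3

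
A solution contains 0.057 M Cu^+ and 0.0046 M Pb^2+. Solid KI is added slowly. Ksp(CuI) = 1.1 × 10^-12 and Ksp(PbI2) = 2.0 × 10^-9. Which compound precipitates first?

CuI

Each salt begins to precipitate when Q = Ksp, i.e. when [I^-] reaches its threshold.
For CuI: 1.1 × 10^-12 = 0.057 × [I^-]  ⇒  [I^-] = 1.9 × 10^-11 M.
For PbI2: 2.0 × 10^-9 = 0.0046 × [I^-]^2  ⇒  [I^-] = 6.6 x 10^-4 M.
The salt with the lower threshold [I^-] precipitates first: CuI.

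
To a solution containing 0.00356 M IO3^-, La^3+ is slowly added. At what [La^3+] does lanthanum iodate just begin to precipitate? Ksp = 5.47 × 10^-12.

La(IO3)3(s) ⇌ La^3+ + 3 IO3^-
Ksp = [La^3+][IO3^-]^3
Precipitation begins when Q = Ksp. With [IO3^-] = 0.00356 M:
5.47 × 10^-12 = (0.00356)^3 × [La^3+]
[La^3+] = (5.47 × 10^-12 / 4.512 × 10^-8) = 1.21 × 10^-4 M

[La^3+] ≈ 1.21e-4 M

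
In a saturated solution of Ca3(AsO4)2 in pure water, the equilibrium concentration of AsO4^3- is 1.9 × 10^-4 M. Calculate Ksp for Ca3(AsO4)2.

Ksp ≈ 8.4e-19

Ca3(AsO4)2(s) <=> 3 Ca^2+ + 2 AsO4^3-
Stoichiometry gives [Ca^2+] = (3/2)[AsO4^3-] = 2.85 × 10^-4 M.
Ksp = [Ca^2+]^3[AsO4^3-]^2
Ksp = (2.85 x 10^-4)^3 × (1.9 x 10^-4)^2 = 8.4 × 10^-19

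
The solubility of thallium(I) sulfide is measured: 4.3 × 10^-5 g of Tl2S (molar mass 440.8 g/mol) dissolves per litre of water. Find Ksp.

Molar solubility s = (4.3 × 10^-5 g/L) / (440.8 g/mol) = 9.75 x 10^-8 M.
Tl2S(s) <=> 2 Tl^+ + S^2-
If s mol/L of Tl2S dissolves, [Tl^+] = 2s and [S^2-] = s.
Ksp = [Tl^+]^2[S^2-]
Substituting: Ksp = (2s)^2s = 4s^3
With s = 9.75 × 10^-8: Ksp = 3.7 × 10^-21

Ksp = 3.7 × 10^-21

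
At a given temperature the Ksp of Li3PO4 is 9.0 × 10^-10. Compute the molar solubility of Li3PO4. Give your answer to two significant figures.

Li3PO4(s) ⇌ 3 Li^+(aq) + PO4^3-(aq)
Ksp = [Li^+]^3[PO4^3-]
Let s = molar solubility. Then [Li^+] = 3s and [PO4^3-] = s.
So Ksp = (3s)^3 × s = 27s^4
s = (9.0 × 10^-10 / 27)^(1/4) = 2.4 × 10^-3 M

2.4e-3 M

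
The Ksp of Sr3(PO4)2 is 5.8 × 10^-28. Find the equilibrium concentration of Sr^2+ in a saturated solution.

Sr3(PO4)2(s) ⇌ 3 Sr^2+(aq) + 2 PO4^3-(aq)
Ksp = [Sr^2+]^3[PO4^3-]^2
If s mol/L of Sr3(PO4)2 dissolves, [Sr^2+] = 3s and [PO4^3-] = 2s.
Ksp = (3s)^3(2s)^2 = 108s^5
s^5 = 5.8 × 10^-28 / 108, so s = 1.40 × 10^-6 M
[Sr^2+] = 3s = 4.2 x 10^-6 M

[Sr^2+] ≈ 4.2e-6 M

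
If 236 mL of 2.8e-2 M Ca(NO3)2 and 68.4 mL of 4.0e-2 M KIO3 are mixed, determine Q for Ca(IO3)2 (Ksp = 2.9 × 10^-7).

1.8 × 10^-6

Total volume = 236 + 68.4 = 304.4 mL.
[Ca^2+] = 2.8 x 10^-2 × (236/304.4) = 2.17 × 10^-2 M
[IO3^-] = 4.0 × 10^-2 × (68.4/304.4) = 8.99 × 10^-3 M
Ca(IO3)2(s) <=> Ca^2+ + 2 IO3^-, so Q = [Ca^2+][IO3^-]^2
Q = (2.17 x 10^-2)(8.99 × 10^-3)^2 = 1.8 × 10^-6
Q > Ksp, so Ca(IO3)2 will precipitate.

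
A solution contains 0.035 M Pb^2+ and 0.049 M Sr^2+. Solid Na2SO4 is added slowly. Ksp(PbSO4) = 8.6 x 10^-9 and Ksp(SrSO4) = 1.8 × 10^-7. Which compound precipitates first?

Precipitation of each salt starts when its ion product equals its Ksp.
For PbSO4: 8.6 x 10^-9 = 0.035 × [SO4^2-]  ⇒  [SO4^2-] = 2.5 x 10^-7 M.
For SrSO4: 1.8 × 10^-7 = 0.049 × [SO4^2-]  ⇒  [SO4^2-] = 3.7 × 10^-6 M.
The salt with the lower threshold [SO4^2-] precipitates first: PbSO4.

PbSO4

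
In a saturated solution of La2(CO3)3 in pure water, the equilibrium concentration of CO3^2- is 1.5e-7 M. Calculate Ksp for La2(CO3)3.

La2(CO3)3(s) <=> 2 La^3+ + 3 CO3^2-
Stoichiometry gives [La^3+] = (2/3)[CO3^2-] = 1.00 × 10^-7 M.
Ksp = [La^3+]^2[CO3^2-]^3
Ksp = (1.00 × 10^-7)^2 × (1.5 × 10^-7)^3 = 3.4 × 10^-35

3.4 × 10^-35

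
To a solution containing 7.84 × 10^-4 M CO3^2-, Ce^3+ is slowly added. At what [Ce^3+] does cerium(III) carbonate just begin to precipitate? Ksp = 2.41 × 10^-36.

Ce2(CO3)3(s) ⇌ 2 Ce^3+(aq) + 3 CO3^2-(aq)
Ksp = [Ce^3+]^2[CO3^2-]^3
Precipitation begins when Q = Ksp. With [CO3^2-] = 7.84 × 10^-4 M:
2.41 × 10^-36 = (7.84 × 10^-4)^3 × [Ce^3+]^2
[Ce^3+] = (2.41 × 10^-36 / 4.819 × 10^-10)^(1/2) = 7.07 x 10^-14 M

[Ce^3+] = 7.07e-14 M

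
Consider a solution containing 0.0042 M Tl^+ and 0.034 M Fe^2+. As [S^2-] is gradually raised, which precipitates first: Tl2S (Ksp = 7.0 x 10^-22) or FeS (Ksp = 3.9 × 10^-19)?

Precipitation of each salt starts when its ion product equals its Ksp.
For Tl2S: 7.0 x 10^-22 = (0.0042)^2 × [S^2-]  ⇒  [S^2-] = 4.0 × 10^-17 M.
For FeS: 3.9 × 10^-19 = 0.034 × [S^2-]  ⇒  [S^2-] = 1.1 × 10^-17 M.
The salt with the lower threshold [S^2-] precipitates first: FeS.

FeS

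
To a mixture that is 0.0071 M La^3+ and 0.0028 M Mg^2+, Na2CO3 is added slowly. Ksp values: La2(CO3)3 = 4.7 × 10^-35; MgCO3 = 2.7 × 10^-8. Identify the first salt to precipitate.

Precipitation of each salt starts when its ion product equals its Ksp.
For La2(CO3)3: 4.7 × 10^-35 = (0.0071)^2 × [CO3^2-]^3  ⇒  [CO3^2-] = 9.8 × 10^-11 M.
For MgCO3: 2.7 × 10^-8 = 0.0028 × [CO3^2-]  ⇒  [CO3^2-] = 9.6 × 10^-6 M.
The salt with the lower threshold [CO3^2-] precipitates first: La2(CO3)3.

La2(CO3)3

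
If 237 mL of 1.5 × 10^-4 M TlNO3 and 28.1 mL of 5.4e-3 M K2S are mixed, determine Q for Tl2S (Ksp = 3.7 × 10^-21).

Total volume = 237 + 28.1 = 265.1 mL.
[Tl^+] = 1.5 x 10^-4 × (237/265.1) = 1.34 × 10^-4 M
[S^2-] = 5.4 × 10^-3 × (28.1/265.1) = 5.72 × 10^-4 M
Tl2S(s) <=> 2 Tl^+(aq) + S^2-(aq), so Q = [Tl^+]^2[S^2-]
Q = (1.34 x 10^-4)^2(5.72 × 10^-4) = 1.0 × 10^-11
Q > Ksp, so Tl2S will precipitate.

Q ≈ 1.0 x 10^-11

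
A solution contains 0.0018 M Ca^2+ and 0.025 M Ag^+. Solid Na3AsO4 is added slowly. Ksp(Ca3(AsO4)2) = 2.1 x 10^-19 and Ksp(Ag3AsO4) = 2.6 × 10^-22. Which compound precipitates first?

Precipitation of each salt starts when its ion product equals its Ksp.
For Ca3(AsO4)2: 2.1 x 10^-19 = (0.0018)^3 × [AsO4^3-]^2  ⇒  [AsO4^3-] = 6.0 x 10^-6 M.
For Ag3AsO4: 2.6 × 10^-22 = (0.025)^3 × [AsO4^3-]  ⇒  [AsO4^3-] = 1.7 × 10^-17 M.
The salt with the lower threshold [AsO4^3-] precipitates first: Ag3AsO4.

Ag3AsO4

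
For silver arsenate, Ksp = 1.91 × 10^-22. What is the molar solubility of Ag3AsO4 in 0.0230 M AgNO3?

Ag3AsO4(s) <=> 3 Ag^+ + AsO4^3-
Ksp = [Ag^+]^3[AsO4^3-]
Let s = moles of Ag3AsO4 that dissolve per litre. [Ag^+] = 0.0230 + 3s ≈ 0.0230, [AsO4^3-] = s (common-ion effect: Ag^+ is already 0.0230 M).
Ksp ≈ (0.0230)^3 × s
s = 1.57 × 10^-17 M
Check: 3s = 4.7 × 10^-17 ≪ 0.0230, so the approximation is valid.

1.57 × 10^-17 M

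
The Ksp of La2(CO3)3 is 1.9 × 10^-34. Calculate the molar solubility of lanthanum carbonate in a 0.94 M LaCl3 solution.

s = 2.0 x 10^-12 M

La2(CO3)3(s) <=> 2 La^3+(aq) + 3 CO3^2-(aq)
Ksp = [La^3+]^2[CO3^2-]^3
Let s be the molar solubility in this solution. [La^3+] = 0.94 + 2s ≈ 0.94, [CO3^2-] = 3s (Ksp is small, so little additional dissolves).
Ksp ≈ (0.94)^2 × (3s)^3
s = 2.0 x 10^-12 M
Check: 2s = 4.0 x 10^-12 ≪ 0.94, so the approximation is valid.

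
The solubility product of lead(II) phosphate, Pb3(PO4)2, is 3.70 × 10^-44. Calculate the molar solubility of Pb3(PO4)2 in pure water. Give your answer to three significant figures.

Pb3(PO4)2(s) ⇌ 3 Pb^2+ + 2 PO4^3-
Ksp = [Pb^2+]^3[PO4^3-]^2
For each mole of Pb3(PO4)2 that dissolves: [Pb^2+] = 3s, [PO4^3-] = 2s.
Ksp = (3s)^3(2s)^2 = 108s^5
s^5 = 3.70 × 10^-44 / 108, so s = 8.07 x 10^-10 M

s = 8.07 × 10^-10 M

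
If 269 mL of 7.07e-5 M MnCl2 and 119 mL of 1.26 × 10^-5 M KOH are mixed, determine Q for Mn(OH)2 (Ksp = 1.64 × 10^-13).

7.32e-16

Total volume = 269 + 119 = 388 mL.
[Mn^2+] = 7.07 x 10^-5 × (269/388) = 4.902 × 10^-5 M
[OH^-] = 1.26 × 10^-5 × (119/388) = 3.864 × 10^-6 M
Mn(OH)2(s) ⇌ Mn^2+ + 2 OH^-, so Q = [Mn^2+][OH^-]^2
Q = (4.902 x 10^-5)(3.864 × 10^-6)^2 = 7.32 × 10^-16
Q < Ksp, so no precipitate of Mn(OH)2 forms.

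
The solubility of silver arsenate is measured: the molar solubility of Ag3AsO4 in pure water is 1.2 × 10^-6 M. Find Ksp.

Ksp ≈ 5.6e-23

Ag3AsO4(s) ⇌ 3 Ag^+(aq) + AsO4^3-(aq)
If s mol/L of Ag3AsO4 dissolves, [Ag^+] = 3s and [AsO4^3-] = s.
Ksp = [Ag^+]^3[AsO4^3-]
Substituting: Ksp = (3s)^3s = 27s^4
Ksp = 27 × (1.2 x 10^-6)^4 = 5.6 × 10^-23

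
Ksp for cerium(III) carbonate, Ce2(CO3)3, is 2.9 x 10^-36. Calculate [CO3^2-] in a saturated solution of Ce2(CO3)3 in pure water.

Ce2(CO3)3(s) ⇌ 2 Ce^3+(aq) + 3 CO3^2-(aq)
Ksp = [Ce^3+]^2[CO3^2-]^3
Let s = molar solubility. Then [Ce^3+] = 2s and [CO3^2-] = 3s.
So Ksp = (2s)^2 × (3s)^3 = 108s^5
s = (2.9 x 10^-36 / 108)^(1/5) = 3.06 x 10^-8 M
[CO3^2-] = 3s = 9.2 × 10^-8 M

9.2e-8 M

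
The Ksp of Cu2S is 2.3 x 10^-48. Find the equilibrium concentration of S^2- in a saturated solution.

8.3e-17 M

Cu2S(s) ⇌ 2 Cu^+ + S^2-
Ksp = [Cu^+]^2[S^2-]
If s mol/L of Cu2S dissolves, [Cu^+] = 2s and [S^2-] = s.
Ksp = (2s)^2s = 4s^3
s = (2.3 x 10^-48 / 4)^(1/3) = 8.32 x 10^-17 M
[S^2-] = s = 8.3 × 10^-17 M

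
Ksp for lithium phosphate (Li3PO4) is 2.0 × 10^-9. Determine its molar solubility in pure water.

Li3PO4(s) ⇌ 3 Li^+(aq) + PO4^3-(aq)
Ksp = [Li^+]^3[PO4^3-]
If s mol/L of Li3PO4 dissolves, [Li^+] = 3s and [PO4^3-] = s.
So Ksp = (3s)^3 × s = 27s^4
s^4 = 2.0 × 10^-9 / 27, so s = 2.9 × 10^-3 M

s ≈ 2.9e-3 M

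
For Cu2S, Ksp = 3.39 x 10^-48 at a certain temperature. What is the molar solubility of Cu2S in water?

Cu2S(s) ⇌ 2 Cu^+ + S^2-
Ksp = [Cu^+]^2[S^2-]
Let s = molar solubility. Then [Cu^+] = 2s and [S^2-] = s.
Ksp = (2s)^2s = 4s^3
Solving, s = (3.39 x 10^-48/4)^(1/3) = 9.46 × 10^-17 M

s = 9.46e-17 M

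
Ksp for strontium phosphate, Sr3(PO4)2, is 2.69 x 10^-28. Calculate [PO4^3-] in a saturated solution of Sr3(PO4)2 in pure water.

Sr3(PO4)2(s) ⇌ 3 Sr^2+ + 2 PO4^3-
Ksp = [Sr^2+]^3[PO4^3-]^2
Let s = molar solubility. Then [Sr^2+] = 3s and [PO4^3-] = 2s.
So Ksp = (3s)^3 × (2s)^2 = 108s^5
s = (2.69 x 10^-28 / 108)^(1/5) = 1.200 x 10^-6 M
[PO4^3-] = 2s = 2.40 × 10^-6 M

[PO4^3-] = 2.40e-6 M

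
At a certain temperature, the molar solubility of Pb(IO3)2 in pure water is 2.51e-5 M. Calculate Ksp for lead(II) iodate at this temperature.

Ksp = 6.33e-14

Pb(IO3)2(s) ⇌ Pb^2+(aq) + 2 IO3^-(aq)
If s mol/L of Pb(IO3)2 dissolves, [Pb^2+] = s and [IO3^-] = 2s.
Ksp = [Pb^2+][IO3^-]^2
So Ksp = s × (2s)^2 = 4s^3
With s = 2.51 × 10^-5: Ksp = 6.33 × 10^-14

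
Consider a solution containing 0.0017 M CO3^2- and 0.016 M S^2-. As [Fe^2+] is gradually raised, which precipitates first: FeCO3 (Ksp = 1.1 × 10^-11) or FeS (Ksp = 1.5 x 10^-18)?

FeS

Each salt begins to precipitate when Q = Ksp, i.e. when [Fe^2+] reaches its threshold.
For FeCO3: 1.1 × 10^-11 = 0.0017 × [Fe^2+]  ⇒  [Fe^2+] = 6.5 x 10^-9 M.
For FeS: 1.5 x 10^-18 = 0.016 × [Fe^2+]  ⇒  [Fe^2+] = 9.4 × 10^-17 M.
The salt with the lower threshold [Fe^2+] precipitates first: FeS.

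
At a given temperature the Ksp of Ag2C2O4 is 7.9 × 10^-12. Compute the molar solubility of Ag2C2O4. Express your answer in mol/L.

Ag2C2O4(s) ⇌ 2 Ag^+(aq) + C2O4^2-(aq)
Ksp = [Ag^+]^2[C2O4^2-]
For each mole of Ag2C2O4 that dissolves: [Ag^+] = 2s, [C2O4^2-] = s.
Substituting: Ksp = (2s)^2s = 4s^3
s = (7.9 × 10^-12 / 4)^(1/3) = 1.3 × 10^-4 M

s ≈ 1.3 × 10^-4 M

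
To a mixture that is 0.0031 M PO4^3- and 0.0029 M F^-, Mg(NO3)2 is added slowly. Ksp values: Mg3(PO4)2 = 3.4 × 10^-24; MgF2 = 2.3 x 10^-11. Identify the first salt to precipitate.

Mg3(PO4)2

Each salt begins to precipitate when Q = Ksp, i.e. when [Mg^2+] reaches its threshold.
For Mg3(PO4)2: 3.4 × 10^-24 = (0.0031)^2 × [Mg^2+]^3  ⇒  [Mg^2+] = 7.1 x 10^-7 M.
For MgF2: 2.3 x 10^-11 = (0.0029)^2 × [Mg^2+]  ⇒  [Mg^2+] = 2.7 × 10^-6 M.
The salt with the lower threshold [Mg^2+] precipitates first: Mg3(PO4)2.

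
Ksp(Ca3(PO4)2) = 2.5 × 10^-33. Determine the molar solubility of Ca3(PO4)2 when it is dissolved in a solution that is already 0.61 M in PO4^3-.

Ca3(PO4)2(s) ⇌ 3 Ca^2+(aq) + 2 PO4^3-(aq)
Ksp = [Ca^2+]^3[PO4^3-]^2
Let s = moles of Ca3(PO4)2 that dissolve per litre. [Ca^2+] = 3s, [PO4^3-] = 0.61 + 2s ≈ 0.61 (common-ion effect: PO4^3- is already 0.61 M).
Ksp ≈ (3s)^3 × (0.61)^2
s = 6.3 × 10^-12 M
Check: 2s = 1.3 x 10^-11 ≪ 0.61, so the approximation is valid.

6.3 × 10^-12 M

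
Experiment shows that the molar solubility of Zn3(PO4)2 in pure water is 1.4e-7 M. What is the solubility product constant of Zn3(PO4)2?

Zn3(PO4)2(s) ⇌ 3 Zn^2+(aq) + 2 PO4^3-(aq)
Let s = molar solubility. Then [Zn^2+] = 3s and [PO4^3-] = 2s.
Ksp = [Zn^2+]^3[PO4^3-]^2
Substituting: Ksp = (3s)^3(2s)^2 = 108s^5
Ksp = 108 × (1.4 x 10^-7)^5 = 5.8 × 10^-33

5.8e-33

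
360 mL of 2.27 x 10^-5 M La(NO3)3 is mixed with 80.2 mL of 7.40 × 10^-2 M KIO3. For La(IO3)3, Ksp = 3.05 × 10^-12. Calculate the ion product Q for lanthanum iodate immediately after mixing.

Total volume = 360 + 80.2 = 440.2 mL.
[La^3+] = 2.27 × 10^-5 × (360/440.2) = 1.856 × 10^-5 M
[IO3^-] = 7.40 x 10^-2 × (80.2/440.2) = 1.348 x 10^-2 M
La(IO3)3(s) ⇌ La^3+ + 3 IO3^-, so Q = [La^3+][IO3^-]^3
Q = (1.856 × 10^-5)(1.348 × 10^-2)^3 = 4.55 × 10^-11
Q > Ksp, so La(IO3)3 will precipitate.

Q = 4.55 × 10^-11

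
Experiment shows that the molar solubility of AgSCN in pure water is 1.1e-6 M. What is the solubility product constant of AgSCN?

1.2 × 10^-12

AgSCN(s) ⇌ Ag^+ + SCN^-
With molar solubility s: [Ag^+] = s, [SCN^-] = s.
Ksp = [Ag^+][SCN^-]
Ksp = s × s = s^2
Ksp = (1.1 × 10^-6)^2 = 1.2 x 10^-12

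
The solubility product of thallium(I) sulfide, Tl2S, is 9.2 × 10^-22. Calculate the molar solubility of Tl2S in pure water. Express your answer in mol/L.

Tl2S(s) ⇌ 2 Tl^+(aq) + S^2-(aq)
Ksp = [Tl^+]^2[S^2-]
If s mol/L of Tl2S dissolves, [Tl^+] = 2s and [S^2-] = s.
Ksp = (2s)^2s = 4s^3
s = (9.2 × 10^-22 / 4)^(1/3) = 6.1 × 10^-8 M

s ≈ 6.1 × 10^-8 M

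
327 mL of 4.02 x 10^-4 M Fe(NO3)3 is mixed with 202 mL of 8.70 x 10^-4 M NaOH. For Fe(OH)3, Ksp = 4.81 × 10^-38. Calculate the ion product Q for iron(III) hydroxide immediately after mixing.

9.11e-15

Total volume = 327 + 202 = 529 mL.
[Fe^3+] = 4.02 x 10^-4 × (327/529) = 2.485 x 10^-4 M
[OH^-] = 8.70 × 10^-4 × (202/529) = 3.322 × 10^-4 M
Fe(OH)3(s) <=> Fe^3+ + 3 OH^-, so Q = [Fe^3+][OH^-]^3
Q = (2.485 x 10^-4)(3.322 x 10^-4)^3 = 9.11 × 10^-15
Q > Ksp, so Fe(OH)3 will precipitate.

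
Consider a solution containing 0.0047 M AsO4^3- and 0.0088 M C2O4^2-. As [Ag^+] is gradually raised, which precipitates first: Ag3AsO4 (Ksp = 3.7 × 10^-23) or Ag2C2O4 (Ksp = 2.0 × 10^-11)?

Precipitation of each salt starts when its ion product equals its Ksp.
For Ag3AsO4: 3.7 × 10^-23 = 0.0047 × [Ag^+]^3  ⇒  [Ag^+] = 2.0 × 10^-7 M.
For Ag2C2O4: 2.0 × 10^-11 = 0.0088 × [Ag^+]^2  ⇒  [Ag^+] = 4.8 x 10^-5 M.
The salt with the lower threshold [Ag^+] precipitates first: Ag3AsO4.

Ag3AsO4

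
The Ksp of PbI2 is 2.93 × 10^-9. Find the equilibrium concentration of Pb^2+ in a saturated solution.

PbI2(s) <=> Pb^2+ + 2 I^-
Ksp = [Pb^2+][I^-]^2
With molar solubility s: [Pb^2+] = s, [I^-] = 2s.
So Ksp = s × (2s)^2 = 4s^3
s = (2.93 × 10^-9 / 4)^(1/3) = 9.014 × 10^-4 M
[Pb^2+] = s = 9.01 × 10^-4 M

9.01e-4 M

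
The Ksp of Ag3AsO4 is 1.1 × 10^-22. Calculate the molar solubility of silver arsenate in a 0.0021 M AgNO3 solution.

Ag3AsO4(s) <=> 3 Ag^+ + AsO4^3-
Ksp = [Ag^+]^3[AsO4^3-]
Let s be the molar solubility in this solution. [Ag^+] = 0.0021 + 3s ≈ 0.0021, [AsO4^3-] = s (since Ag^+ from AgNO3 dominates).
Ksp ≈ (0.0021)^3 × s
s = 1.2 × 10^-14 M
Check: 3s = 3.6 x 10^-14 ≪ 0.0021, so the approximation is valid.

s = 1.2e-14 M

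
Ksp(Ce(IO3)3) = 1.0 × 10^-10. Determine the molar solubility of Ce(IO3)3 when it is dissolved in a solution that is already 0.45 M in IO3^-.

1.1e-9 M

Ce(IO3)3(s) ⇌ Ce^3+(aq) + 3 IO3^-(aq)
Ksp = [Ce^3+][IO3^-]^3
Let s be the molar solubility in this solution. [Ce^3+] = s, [IO3^-] = 0.45 + 3s ≈ 0.45 (common-ion effect: IO3^- is already 0.45 M).
Ksp ≈ s × (0.45)^3
s = 1.1 × 10^-9 M
Check: 3s = 3.3 x 10^-9 ≪ 0.45, so the approximation is valid.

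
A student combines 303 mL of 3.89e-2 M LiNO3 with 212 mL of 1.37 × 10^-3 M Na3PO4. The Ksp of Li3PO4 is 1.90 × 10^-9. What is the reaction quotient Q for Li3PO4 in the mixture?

Q = 6.76 x 10^-9

Total volume = 303 + 212 = 515 mL.
[Li^+] = 3.89 × 10^-2 × (303/515) = 2.289 x 10^-2 M
[PO4^3-] = 1.37 × 10^-3 × (212/515) = 5.640 x 10^-4 M
Li3PO4(s) ⇌ 3 Li^+ + PO4^3-, so Q = [Li^+]^3[PO4^3-]
Q = (2.289 × 10^-2)^3(5.640 × 10^-4) = 6.76 × 10^-9
Q > Ksp, so Li3PO4 will precipitate.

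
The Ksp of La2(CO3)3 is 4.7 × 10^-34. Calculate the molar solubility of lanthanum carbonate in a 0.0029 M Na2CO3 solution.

s = 6.9e-14 M

La2(CO3)3(s) ⇌ 2 La^3+ + 3 CO3^2-
Ksp = [La^3+]^2[CO3^2-]^3
Let s = moles of La2(CO3)3 that dissolve per litre. [La^3+] = 2s, [CO3^2-] = 0.0029 + 3s ≈ 0.0029 (common-ion effect: CO3^2- is already 0.0029 M).
Ksp ≈ (2s)^2 × (0.0029)^3
s = 6.9 × 10^-14 M
Check: 3s = 2.1 x 10^-13 ≪ 0.0029, so the approximation is valid.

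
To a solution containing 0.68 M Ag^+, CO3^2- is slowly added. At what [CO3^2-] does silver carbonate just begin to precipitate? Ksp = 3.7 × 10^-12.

[CO3^2-] ≈ 8.0 × 10^-12 M

Ag2CO3(s) <=> 2 Ag^+ + CO3^2-
Ksp = [Ag^+]^2[CO3^2-]
Precipitation begins when Q = Ksp. With [Ag^+] = 0.68 M:
3.7 × 10^-12 = (0.68)^2 × [CO3^2-]
[CO3^2-] = (3.7 × 10^-12 / 4.62 × 10^-1) = 8.0 × 10^-12 M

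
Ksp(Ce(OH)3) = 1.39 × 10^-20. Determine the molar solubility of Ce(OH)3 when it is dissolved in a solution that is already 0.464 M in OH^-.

Ce(OH)3(s) ⇌ Ce^3+ + 3 OH^-
Ksp = [Ce^3+][OH^-]^3
Let s be the molar solubility in this solution. [Ce^3+] = s, [OH^-] = 0.464 + 3s ≈ 0.464 (common-ion effect: OH^- is already 0.464 M).
Ksp ≈ s × (0.464)^3
s = 1.39 x 10^-19 M
Check: 3s = 4.2 × 10^-19 ≪ 0.464, so the approximation is valid.

1.39e-19 M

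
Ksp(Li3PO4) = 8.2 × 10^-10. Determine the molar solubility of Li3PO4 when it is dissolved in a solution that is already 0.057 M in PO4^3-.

Li3PO4(s) ⇌ 3 Li^+(aq) + PO4^3-(aq)
Ksp = [Li^+]^3[PO4^3-]
Let s be the molar solubility in this solution. [Li^+] = 3s, [PO4^3-] = 0.057 + s ≈ 0.057 (since the PO4^3- already present dominates).
Ksp ≈ (3s)^3 × 0.057
s = 8.1 × 10^-4 M
Check: s = 8.1 x 10^-4 ≪ 0.057, so the approximation is valid.

s ≈ 8.1e-4 M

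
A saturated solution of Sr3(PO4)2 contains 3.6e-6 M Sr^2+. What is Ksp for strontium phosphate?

Sr3(PO4)2(s) ⇌ 3 Sr^2+ + 2 PO4^3-
Stoichiometry gives [PO4^3-] = (2/3)[Sr^2+] = 2.40 × 10^-6 M.
Ksp = [Sr^2+]^3[PO4^3-]^2
Ksp = (3.6 × 10^-6)^3 × (2.40 × 10^-6)^2 = 2.7 x 10^-28

Ksp = 2.7e-28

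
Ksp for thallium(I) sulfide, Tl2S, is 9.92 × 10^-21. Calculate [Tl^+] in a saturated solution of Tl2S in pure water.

2.71 × 10^-7 M

Tl2S(s) <=> 2 Tl^+(aq) + S^2-(aq)
Ksp = [Tl^+]^2[S^2-]
For each mole of Tl2S that dissolves: [Tl^+] = 2s, [S^2-] = s.
Substituting: Ksp = (2s)^2s = 4s^3
s = (9.92 × 10^-21 / 4)^(1/3) = 1.354 × 10^-7 M
[Tl^+] = 2s = 2.71 × 10^-7 M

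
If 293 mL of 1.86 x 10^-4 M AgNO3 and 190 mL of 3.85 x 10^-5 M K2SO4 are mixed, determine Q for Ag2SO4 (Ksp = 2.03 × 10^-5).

Total volume = 293 + 190 = 483 mL.
[Ag^+] = 1.86 × 10^-4 × (293/483) = 1.128 x 10^-4 M
[SO4^2-] = 3.85 × 10^-5 × (190/483) = 1.514 × 10^-5 M
Ag2SO4(s) <=> 2 Ag^+(aq) + SO4^2-(aq), so Q = [Ag^+]^2[SO4^2-]
Q = (1.128 × 10^-4)^2(1.514 × 10^-5) = 1.93 x 10^-13
Q < Ksp, so no precipitate of Ag2SO4 forms.

Q = 1.93 x 10^-13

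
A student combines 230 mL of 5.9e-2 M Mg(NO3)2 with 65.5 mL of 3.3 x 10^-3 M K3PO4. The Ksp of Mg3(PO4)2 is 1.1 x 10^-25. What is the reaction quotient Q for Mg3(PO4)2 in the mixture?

Total volume = 230 + 65.5 = 295.5 mL.
[Mg^2+] = 5.9 × 10^-2 × (230/295.5) = 4.59 x 10^-2 M
[PO4^3-] = 3.3 x 10^-3 × (65.5/295.5) = 7.31 × 10^-4 M
Mg3(PO4)2(s) ⇌ 3 Mg^2+(aq) + 2 PO4^3-(aq), so Q = [Mg^2+]^3[PO4^3-]^2
Q = (4.59 x 10^-2)^3(7.31 × 10^-4)^2 = 5.2 × 10^-11
Q > Ksp, so Mg3(PO4)2 will precipitate.

Q ≈ 5.2 × 10^-11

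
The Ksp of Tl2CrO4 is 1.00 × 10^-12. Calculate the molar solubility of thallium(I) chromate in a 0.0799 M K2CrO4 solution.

s = 1.77 × 10^-6 M

Tl2CrO4(s) ⇌ 2 Tl^+ + CrO4^2-
Ksp = [Tl^+]^2[CrO4^2-]
If s mol/L dissolves here, [Tl^+] = 2s, [CrO4^2-] = 0.0799 + s ≈ 0.0799 (Ksp is small, so little additional dissolves).
Ksp ≈ (2s)^2 × 0.0799
s = 1.77 x 10^-6 M
Check: s = 1.8 × 10^-6 ≪ 0.0799, so the approximation is valid.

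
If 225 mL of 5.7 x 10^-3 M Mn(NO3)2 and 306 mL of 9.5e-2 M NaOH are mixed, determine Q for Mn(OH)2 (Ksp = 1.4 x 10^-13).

Total volume = 225 + 306 = 531 mL.
[Mn^2+] = 5.7 x 10^-3 × (225/531) = 2.42 x 10^-3 M
[OH^-] = 9.5 × 10^-2 × (306/531) = 5.47 × 10^-2 M
Mn(OH)2(s) ⇌ Mn^2+(aq) + 2 OH^-(aq), so Q = [Mn^2+][OH^-]^2
Q = (2.42 x 10^-3)(5.47 × 10^-2)^2 = 7.2 x 10^-6
Q > Ksp, so Mn(OH)2 will precipitate.

Q = 7.2 × 10^-6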